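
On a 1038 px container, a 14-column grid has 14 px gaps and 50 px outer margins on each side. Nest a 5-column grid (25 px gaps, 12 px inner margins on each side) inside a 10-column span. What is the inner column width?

Subtract both margins: 1038 − 2·50 = 938 px.
Subtracting 13 gaps of 14 leaves 756 for 14 columns, so c = 54 px.
Span of 10: 10·54 + 9·14 = 540 + 126 = 666 px.
Inner content = 666 − 2·12 = 642 px.
642 − 4·25 = 542; ÷5 gives d = 108.4 px.

108.4 px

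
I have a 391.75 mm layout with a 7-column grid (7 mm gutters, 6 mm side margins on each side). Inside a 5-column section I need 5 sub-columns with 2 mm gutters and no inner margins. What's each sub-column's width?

52.25 mm

Take off 12 mm of margins, leaving 379.75 mm.
379.75 − 6·7 = 337.75; ÷7 gives c = 48.25 mm.
Span of 5: 5·48.25 + 4·7 = 241.25 + 28 = 269.25 mm.
269.25 − 4·2 = 261.25; ÷5 gives d = 52.25 mm.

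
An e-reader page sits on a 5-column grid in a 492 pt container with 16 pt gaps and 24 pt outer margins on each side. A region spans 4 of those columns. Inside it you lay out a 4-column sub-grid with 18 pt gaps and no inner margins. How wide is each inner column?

74.5 pt

Take off 48 pt of margins, leaving 444 pt.
Subtracting 4 gaps of 16 leaves 380 for 5 columns, so c = 76 pt.
Span of 4: 4·76 + 3·16 = 304 + 48 = 352 pt.
Subtracting 3 gaps of 18 leaves 298 for 4 columns, so d = 74.5 pt.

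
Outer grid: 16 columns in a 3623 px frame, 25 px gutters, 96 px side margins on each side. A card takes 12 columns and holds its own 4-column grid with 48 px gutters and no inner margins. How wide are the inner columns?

Outer content = 3623 − 2·96 = 3431 px.
16c + 15·25 = 3431 → 16c = 3056 → c = 191 px.
12 columns plus 11 gutters: 2292 + 275 = 2567 px.
2567 − 3·48 = 2423; ÷4 gives d = 605.75 px.

605.75 px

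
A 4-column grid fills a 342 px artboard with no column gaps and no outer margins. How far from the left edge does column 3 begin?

171 px

4c = 342 → c = 85.5 px.
No margin, so column 3 starts at 2·(column + gutter) = 2·85.5 = 171 px.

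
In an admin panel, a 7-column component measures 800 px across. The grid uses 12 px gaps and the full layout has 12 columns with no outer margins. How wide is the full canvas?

1380 px

800 − 6·12 = 728; ÷7 gives c = 104 px.
Summing: 1248 + 132 = 1380 px.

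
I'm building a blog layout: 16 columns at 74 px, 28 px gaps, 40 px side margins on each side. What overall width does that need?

1684 px

Total width: 2·40 + 16·74 + 15·28 = 1684 px.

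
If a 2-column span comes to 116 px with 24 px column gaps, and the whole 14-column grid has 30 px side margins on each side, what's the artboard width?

116 − 1·24 = 92; ÷2 gives c = 46 px.
Total width: 2·30 + 14·46 + 13·24 = 1016 px.

1016 px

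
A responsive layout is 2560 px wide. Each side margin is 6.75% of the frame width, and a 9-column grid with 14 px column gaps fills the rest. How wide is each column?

233.6 px

2560 × (1 − 2·6.75%) = 2560 × 86.5% = 2214.4 px for the columns.
Subtracting 8 column gaps of 14 leaves 2102.4 for 9 columns, so c = 233.6 px.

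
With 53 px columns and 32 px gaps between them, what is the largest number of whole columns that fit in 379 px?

4 columns: 4·53 + 3·32 = 308 px ≤ 379.
5 columns: 393 px > 379. So 4.

4 columns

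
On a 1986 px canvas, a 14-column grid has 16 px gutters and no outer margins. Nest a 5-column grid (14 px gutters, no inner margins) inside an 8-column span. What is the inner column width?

14 columns + 13 gutters: 14c + 13·16 = 1986.
14c = 1986 − 208 = 1778, so c = 127 px.
Span of 8: 8·127 + 7·16 = 1016 + 112 = 1128 px.
5 columns + 4 gutters: 5d + 4·14 = 1128.
5d = 1128 − 56 = 1072, so d = 214.4 px.

214.4 px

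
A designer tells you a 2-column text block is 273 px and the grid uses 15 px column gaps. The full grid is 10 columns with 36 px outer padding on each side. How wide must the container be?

1497 px

Subtracting 1 column gap of 15 leaves 258 for 2 columns, so c = 129 px.
Container = 2·36 + 10·129 + 9·15 = 72 + 1290 + 135 = 1497 px.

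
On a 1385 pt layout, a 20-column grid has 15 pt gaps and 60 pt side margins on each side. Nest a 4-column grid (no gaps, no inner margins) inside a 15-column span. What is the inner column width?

Take off 120 pt of margins, leaving 1265 pt.
20c + 19·15 = 1265 → 20c = 980 → c = 49 pt.
15 columns plus 14 gaps: 735 + 210 = 945 pt.
With no gaps, each column is 945/4 = 236.25 pt.

236.25 pt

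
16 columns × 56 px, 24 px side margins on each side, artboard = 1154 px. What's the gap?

14 px

Take off 48 px of margins, leaving 1106 px.
Columns use 896 px, leaving 210 px across 15 gaps = 14 px each.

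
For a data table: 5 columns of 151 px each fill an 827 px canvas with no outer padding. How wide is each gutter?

18 px

5 columns take 5·151 = 755 px; remaining 72 splits into 4 gutters.
g = 72 / 4 = 18 px.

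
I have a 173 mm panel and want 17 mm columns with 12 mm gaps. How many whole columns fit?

6 columns

k columns need k·17 + (k−1)·12 = k·29 − 12.
k·29 − 12 ≤ 173 → k ≤ 185 / 29 ≈ 6.38, so k = 6.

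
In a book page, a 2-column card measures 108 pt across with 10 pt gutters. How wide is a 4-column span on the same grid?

Subtracting 1 gutter of 10 leaves 98 for 2 columns, so c = 49 pt.
4 columns plus 3 gutters: 196 + 30 = 226 pt.

226 pt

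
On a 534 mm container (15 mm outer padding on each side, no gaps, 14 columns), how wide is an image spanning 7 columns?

Inside the margins: 534 − 30 = 504 mm.
504 / 14 = 36 mm per column.
7-column span = 7·36 = 252 mm.

252 mm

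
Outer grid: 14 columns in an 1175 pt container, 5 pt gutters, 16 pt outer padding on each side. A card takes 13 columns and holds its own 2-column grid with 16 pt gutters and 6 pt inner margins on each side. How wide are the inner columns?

Take off 32 pt of margins, leaving 1143 pt.
14c + 13·5 = 1143 → 14c = 1078 → c = 77 pt.
13 columns plus 12 gutters: 1001 + 60 = 1061 pt.
Inner content = 1061 − 2·6 = 1049 pt.
1049 − 1·16 = 1033; ÷2 gives d = 516.5 pt.

516.5 pt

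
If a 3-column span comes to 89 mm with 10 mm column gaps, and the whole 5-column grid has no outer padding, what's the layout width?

3 columns + 2 column gaps: 3c + 2·10 = 89.
3c = 89 − 20 = 69, so c = 23 mm.
Summing: 115 + 40 = 155 mm.

155 mm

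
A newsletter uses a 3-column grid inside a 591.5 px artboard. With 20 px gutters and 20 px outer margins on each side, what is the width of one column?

Take off 40 px of margins, leaving 551.5 px.
551.5 − 2·20 = 511.5; ÷3 gives c = 170.5 px.

170.5 px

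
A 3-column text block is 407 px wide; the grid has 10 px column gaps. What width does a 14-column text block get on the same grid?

1936 px

407 − 2·10 = 387; ÷3 gives c = 129 px.
Span of 14: 14·129 + 13·10 = 1806 + 130 = 1936 px.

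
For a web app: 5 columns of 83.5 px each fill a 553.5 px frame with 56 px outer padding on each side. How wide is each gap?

6 px

Inside the margins: 553.5 − 112 = 441.5 px.
Columns use 417.5 px, leaving 24 px across 4 gaps = 6 px each.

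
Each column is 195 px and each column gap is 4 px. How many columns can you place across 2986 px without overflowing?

15 columns

Each extra column adds 195 + 4 = 199 px.
(2986 + 4) / 199 = 15.03, so 15 columns fit.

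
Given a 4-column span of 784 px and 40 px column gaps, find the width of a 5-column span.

784 − 3·40 = 664; ÷4 gives c = 166 px.
5 columns plus 4 column gaps: 830 + 160 = 990 px.

990 px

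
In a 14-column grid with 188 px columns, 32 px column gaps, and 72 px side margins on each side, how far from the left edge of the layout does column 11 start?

Column 11 starts at margin + 10·(column + gutter) = 72 + 10·220 = 2272 px.

2272 px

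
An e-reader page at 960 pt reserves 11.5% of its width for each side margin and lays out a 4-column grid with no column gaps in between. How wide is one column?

184.8 pt

960 × (1 − 2·11.5%) = 960 × 77% = 739.2 pt for the columns.
With no column gaps, each column is 739.2/4 = 184.8 pt.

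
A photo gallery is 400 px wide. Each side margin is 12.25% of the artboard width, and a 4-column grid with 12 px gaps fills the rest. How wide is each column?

66.5 px

400 × (1 − 2·12.25%) = 400 × 75.5% = 302 px for the columns.
Subtracting 3 gaps of 12 leaves 266 for 4 columns, so c = 66.5 px.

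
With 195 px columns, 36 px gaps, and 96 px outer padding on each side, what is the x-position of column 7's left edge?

1482 px

Column 7 starts at margin + 6·(column + gutter) = 96 + 6·231 = 1482 px.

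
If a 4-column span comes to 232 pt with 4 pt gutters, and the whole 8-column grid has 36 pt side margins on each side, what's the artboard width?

540 pt

4c + 3·4 = 232 → 4c = 220 → c = 55 pt.
Artboard = 2·36 + 8·55 + 7·4 = 72 + 440 + 28 = 540 pt.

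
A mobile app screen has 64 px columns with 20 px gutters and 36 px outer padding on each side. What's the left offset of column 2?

120 px

Column 2 starts at margin + 1·(column + gutter) = 36 + 1·84 = 120 px.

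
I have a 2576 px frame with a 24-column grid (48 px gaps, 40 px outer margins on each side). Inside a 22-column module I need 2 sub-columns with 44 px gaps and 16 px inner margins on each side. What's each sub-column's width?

Outer content = 2576 − 2·40 = 2496 px.
24c + 23·48 = 2496 → 24c = 1392 → c = 58 px.
Span of 22: 22·58 + 21·48 = 1276 + 1008 = 2284 px.
Inner content = 2284 − 2·16 = 2252 px.
Subtracting 1 gap of 44 leaves 2208 for 2 columns, so d = 1104 px.

1104 px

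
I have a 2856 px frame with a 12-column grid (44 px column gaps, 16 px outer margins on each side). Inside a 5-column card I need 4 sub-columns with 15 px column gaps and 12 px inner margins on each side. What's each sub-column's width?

270.5 px

Inside the margins: 2856 − 32 = 2824 px.
2824 − 11·44 = 2340; ÷12 gives c = 195 px.
Span of 5: 5·195 + 4·44 = 975 + 176 = 1151 px.
Inner content = 1151 − 2·12 = 1127 px.
4 columns + 3 column gaps: 4d + 3·15 = 1127.
4d = 1127 − 45 = 1082, so d = 270.5 px.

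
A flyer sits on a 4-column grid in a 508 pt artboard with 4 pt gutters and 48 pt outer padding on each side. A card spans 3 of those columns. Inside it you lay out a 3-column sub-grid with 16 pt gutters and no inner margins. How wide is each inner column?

Inside the margins: 508 − 96 = 412 pt.
4c + 3·4 = 412 → 4c = 400 → c = 100 pt.
3-column span = 3·100 + 2·4 = 308 pt.
308 − 2·16 = 276; ÷3 gives d = 92 pt.

92 pt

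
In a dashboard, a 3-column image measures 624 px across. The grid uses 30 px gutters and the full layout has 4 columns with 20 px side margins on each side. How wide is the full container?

882 px

3 columns + 2 gutters: 3c + 2·30 = 624.
3c = 624 − 60 = 564, so c = 188 px.
Total width: 2·20 + 4·188 + 3·30 = 882 px.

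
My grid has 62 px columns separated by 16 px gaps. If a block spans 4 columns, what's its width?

4-column span = 4·62 + 3·16 = 296 px.

296 px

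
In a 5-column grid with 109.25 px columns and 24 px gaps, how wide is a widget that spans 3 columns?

3-column span = 3·109.25 + 2·24 = 375.75 px.

375.75 px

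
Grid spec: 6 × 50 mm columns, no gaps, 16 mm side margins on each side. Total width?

332 mm

Artboard = 2·16 + 6·50 = 32 + 300 = 332 mm.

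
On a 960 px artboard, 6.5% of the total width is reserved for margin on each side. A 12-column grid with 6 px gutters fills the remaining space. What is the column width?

64.1 px

960 × (1 − 2·6.5%) = 960 × 87% = 835.2 px for the columns.
Subtracting 11 gutters of 6 leaves 769.2 for 12 columns, so c = 64.1 px.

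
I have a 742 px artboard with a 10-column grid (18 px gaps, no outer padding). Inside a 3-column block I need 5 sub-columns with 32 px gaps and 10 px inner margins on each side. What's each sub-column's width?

12.4 px

10 columns + 9 gaps: 10c + 9·18 = 742.
10c = 742 − 162 = 580, so c = 58 px.
3 columns plus 2 gaps: 174 + 36 = 210 px.
Inner content = 210 − 2·10 = 190 px.
5 columns + 4 gaps: 5d + 4·32 = 190.
5d = 190 − 128 = 62, so d = 12.4 px.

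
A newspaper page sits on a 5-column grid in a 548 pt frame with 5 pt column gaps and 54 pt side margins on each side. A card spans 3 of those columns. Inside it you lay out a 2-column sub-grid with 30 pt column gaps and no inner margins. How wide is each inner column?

116 pt

Take off 108 pt of margins, leaving 440 pt.
Subtracting 4 column gaps of 5 leaves 420 for 5 columns, so c = 84 pt.
3 columns plus 2 column gaps: 252 + 10 = 262 pt.
262 − 1·30 = 232; ÷2 gives d = 116 pt.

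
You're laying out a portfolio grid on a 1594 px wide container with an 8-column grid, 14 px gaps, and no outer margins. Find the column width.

187 px

8c + 7·14 = 1594 → 8c = 1496 → c = 187 px.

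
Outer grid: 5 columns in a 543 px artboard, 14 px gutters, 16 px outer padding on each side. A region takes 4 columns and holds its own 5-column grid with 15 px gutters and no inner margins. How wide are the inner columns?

Subtract both margins: 543 − 2·16 = 511 px.
5 columns + 4 gutters: 5c + 4·14 = 511.
5c = 511 − 56 = 455, so c = 91 px.
Span of 4: 4·91 + 3·14 = 364 + 42 = 406 px.
406 − 4·15 = 346; ÷5 gives d = 69.2 px.

69.2 px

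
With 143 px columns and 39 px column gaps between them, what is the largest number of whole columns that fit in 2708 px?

15 columns

15 columns: 15·143 + 14·39 = 2691 px ≤ 2708.
16 columns: 2873 px > 2708. So 15.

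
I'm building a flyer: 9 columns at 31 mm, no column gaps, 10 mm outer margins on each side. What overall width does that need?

299 mm

Summing: 20 + 279 = 299 mm.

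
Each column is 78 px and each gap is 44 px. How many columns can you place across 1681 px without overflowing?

14 columns

14 columns: 14·78 + 13·44 = 1664 px ≤ 1681.
15 columns: 1786 px > 1681. So 14.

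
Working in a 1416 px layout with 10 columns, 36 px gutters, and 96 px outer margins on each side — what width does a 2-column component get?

Take off 192 px of margins, leaving 1224 px.
10c + 9·36 = 1224 → 10c = 900 → c = 90 px.
Span of 2: 2·90 + 1·36 = 180 + 36 = 216 px.

216 px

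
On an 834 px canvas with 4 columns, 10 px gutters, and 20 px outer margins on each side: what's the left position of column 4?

Inside the margins: 834 − 40 = 794 px.
4c + 3·10 = 794 → 4c = 764 → c = 191 px.
Column 4 starts at margin + 3·(column + gutter) = 20 + 3·201 = 623 px.

623 px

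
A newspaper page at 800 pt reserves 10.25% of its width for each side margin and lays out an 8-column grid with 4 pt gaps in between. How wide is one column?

76 pt

800 × (1 − 2·10.25%) = 800 × 79.5% = 636 pt for the columns.
8 columns + 7 gaps: 8c + 7·4 = 636.
8c = 636 − 28 = 608, so c = 76 pt.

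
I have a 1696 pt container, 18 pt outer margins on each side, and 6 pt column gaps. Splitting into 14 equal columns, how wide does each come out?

113 pt

Inside the margins: 1696 − 36 = 1660 pt.
Subtracting 13 column gaps of 6 leaves 1582 for 14 columns, so c = 113 pt.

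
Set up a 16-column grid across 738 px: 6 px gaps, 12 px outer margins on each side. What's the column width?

39 px

Subtract both margins: 738 − 2·12 = 714 px.
16c + 15·6 = 714 → 16c = 624 → c = 39 px.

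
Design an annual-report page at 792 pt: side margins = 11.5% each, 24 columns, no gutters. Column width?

Each margin = 11.5% of 792 = 91.08 pt; content = 792 − 2·91.08 = 609.84 pt.
24c = 609.84 → c = 25.41 pt.

25.41 pt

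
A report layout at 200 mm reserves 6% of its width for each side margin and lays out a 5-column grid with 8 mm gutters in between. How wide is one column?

Each margin = 6% of 200 = 12 mm; content = 200 − 2·12 = 176 mm.
Subtracting 4 gutters of 8 leaves 144 for 5 columns, so c = 28.8 mm.

28.8 mm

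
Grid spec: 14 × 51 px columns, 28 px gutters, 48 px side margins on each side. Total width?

1174 px

Total width: 2·48 + 14·51 + 13·28 = 1174 px.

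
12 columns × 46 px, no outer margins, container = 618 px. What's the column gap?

Columns use 552 px, leaving 66 px across 11 column gaps = 6 px each.

6 px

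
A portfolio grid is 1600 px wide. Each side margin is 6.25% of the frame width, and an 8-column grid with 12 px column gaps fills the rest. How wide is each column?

Each margin = 6.25% of 1600 = 100 px; content = 1600 − 2·100 = 1400 px.
Subtracting 7 column gaps of 12 leaves 1316 for 8 columns, so c = 164.5 px.

164.5 px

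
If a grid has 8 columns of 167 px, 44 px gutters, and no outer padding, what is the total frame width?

Total width: 8·167 + 7·44 = 1644 px.

1644 px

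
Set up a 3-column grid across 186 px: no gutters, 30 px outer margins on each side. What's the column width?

Inside the margins: 186 − 60 = 126 px.
3c = 126 → c = 42 px.

42 px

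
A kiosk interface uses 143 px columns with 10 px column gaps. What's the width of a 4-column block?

602 px

4 columns plus 3 column gaps: 572 + 30 = 602 px.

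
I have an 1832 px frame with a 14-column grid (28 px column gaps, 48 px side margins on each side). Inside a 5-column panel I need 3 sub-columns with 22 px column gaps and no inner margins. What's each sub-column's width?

Take off 96 px of margins, leaving 1736 px.
14c + 13·28 = 1736 → 14c = 1372 → c = 98 px.
5 columns plus 4 column gaps: 490 + 112 = 602 px.
602 − 2·22 = 558; ÷3 gives d = 186 px.

186 px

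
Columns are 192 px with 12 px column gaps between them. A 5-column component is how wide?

5 columns plus 4 column gaps: 960 + 48 = 1008 px.

1008 px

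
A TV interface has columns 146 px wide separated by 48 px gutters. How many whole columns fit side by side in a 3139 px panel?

Each extra column adds 146 + 48 = 194 px.
(3139 + 48) / 194 = 16.43, so 16 columns fit.

16 columns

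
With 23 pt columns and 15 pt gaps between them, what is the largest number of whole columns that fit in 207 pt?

5 columns

5 columns: 5·23 + 4·15 = 175 pt ≤ 207.
6 columns: 213 pt > 207. So 5.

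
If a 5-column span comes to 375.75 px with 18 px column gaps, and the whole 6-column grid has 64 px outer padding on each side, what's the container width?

582.5 px

5c + 4·18 = 375.75 → 5c = 303.75 → c = 60.75 px.
Adding margins, columns and gutters: 128 + 364.5 + 90 = 582.5 px.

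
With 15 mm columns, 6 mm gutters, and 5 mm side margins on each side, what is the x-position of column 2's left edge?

Column 2 starts at margin + 1·(column + gutter) = 5 + 1·21 = 26 mm.

26 mm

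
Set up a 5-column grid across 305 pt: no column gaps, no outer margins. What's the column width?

With no column gaps, each column is 305/5 = 61 pt.

61 pt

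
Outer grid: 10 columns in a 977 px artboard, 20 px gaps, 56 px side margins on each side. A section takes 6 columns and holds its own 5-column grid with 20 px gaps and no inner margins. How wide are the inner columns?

Outer content = 977 − 2·56 = 865 px.
10 columns + 9 gaps: 10c + 9·20 = 865.
10c = 865 − 180 = 685, so c = 68.5 px.
6 columns plus 5 gaps: 411 + 100 = 511 px.
5 columns + 4 gaps: 5d + 4·20 = 511.
5d = 511 − 80 = 431, so d = 86.2 px.

86.2 px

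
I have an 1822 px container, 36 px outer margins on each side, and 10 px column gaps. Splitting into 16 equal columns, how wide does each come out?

100 px

Content width = 1822 − 2·36 = 1750 px.
Subtracting 15 column gaps of 10 leaves 1600 for 16 columns, so c = 100 px.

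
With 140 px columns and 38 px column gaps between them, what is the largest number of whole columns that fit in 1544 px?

8 columns: 8·140 + 7·38 = 1386 px ≤ 1544.
9 columns: 1564 px > 1544. So 8.

8 columns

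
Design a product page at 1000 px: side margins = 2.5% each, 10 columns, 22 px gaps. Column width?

75.2 px

Margins: 2.5% × 1000 = 25 px each, so content = 1000 − 50 = 950 px.
950 − 9·22 = 752; ÷10 gives c = 75.2 px.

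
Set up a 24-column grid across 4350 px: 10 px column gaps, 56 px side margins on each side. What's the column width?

Subtract both margins: 4350 − 2·56 = 4238 px.
Subtracting 23 column gaps of 10 leaves 4008 for 24 columns, so c = 167 px.

167 px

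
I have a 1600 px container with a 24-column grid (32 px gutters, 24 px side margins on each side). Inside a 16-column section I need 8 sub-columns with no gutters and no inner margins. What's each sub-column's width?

128 px

Outer content = 1600 − 2·24 = 1552 px.
Subtracting 23 gutters of 32 leaves 816 for 24 columns, so c = 34 px.
16 columns plus 15 gutters: 544 + 480 = 1024 px.
With no gutters, each column is 1024/8 = 128 px.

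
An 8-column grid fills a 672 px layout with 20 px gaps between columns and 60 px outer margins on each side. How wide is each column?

Inside the margins: 672 − 120 = 552 px.
8 columns + 7 gaps: 8c + 7·20 = 552.
8c = 552 − 140 = 412, so c = 51.5 px.

51.5 px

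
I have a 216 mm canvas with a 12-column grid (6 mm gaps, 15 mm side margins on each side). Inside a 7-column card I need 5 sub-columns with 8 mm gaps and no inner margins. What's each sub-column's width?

Take off 30 mm of margins, leaving 186 mm.
12 columns + 11 gaps: 12c + 11·6 = 186.
12c = 186 − 66 = 120, so c = 10 mm.
Span of 7: 7·10 + 6·6 = 70 + 36 = 106 mm.
5d + 4·8 = 106 → 5d = 74 → d = 14.8 mm.

14.8 mm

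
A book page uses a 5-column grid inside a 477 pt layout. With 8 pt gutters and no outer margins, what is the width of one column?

89 pt

5c + 4·8 = 477 → 5c = 445 → c = 89 pt.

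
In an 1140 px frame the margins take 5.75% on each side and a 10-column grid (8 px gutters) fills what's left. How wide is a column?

1140 × (1 − 2·5.75%) = 1140 × 88.5% = 1008.9 px for the columns.
10 columns + 9 gutters: 10c + 9·8 = 1008.9.
10c = 1008.9 − 72 = 936.9, so c = 93.69 px.

93.69 px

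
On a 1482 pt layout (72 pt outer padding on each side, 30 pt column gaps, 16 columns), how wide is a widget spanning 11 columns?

Subtract both margins: 1482 − 2·72 = 1338 pt.
1338 − 15·30 = 888; ÷16 gives c = 55.5 pt.
11 columns plus 10 column gaps: 610.5 + 300 = 910.5 pt.

910.5 pt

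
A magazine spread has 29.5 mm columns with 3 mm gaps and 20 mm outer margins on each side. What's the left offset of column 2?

52.5 mm

Column 2 starts at margin + 1·(column + gutter) = 20 + 1·32.5 = 52.5 mm.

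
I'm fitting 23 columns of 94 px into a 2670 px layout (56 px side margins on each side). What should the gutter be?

18 px

Subtract both margins: 2670 − 2·56 = 2558 px.
Columns use 2162 px, leaving 396 px across 22 gutters = 18 px each.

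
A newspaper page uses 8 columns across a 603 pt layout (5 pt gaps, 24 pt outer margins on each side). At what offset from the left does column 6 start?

Take off 48 pt of margins, leaving 555 pt.
555 − 7·5 = 520; ÷8 gives c = 65 pt.
Before column 6: the margin + 5 columns + 5 gaps.
Offset = 24 + 5·(65 + 5) = 24 + 350 = 374 pt.

374 pt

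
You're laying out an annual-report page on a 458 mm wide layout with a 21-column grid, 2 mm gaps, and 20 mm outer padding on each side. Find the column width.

18 mm

Inside the margins: 458 − 40 = 418 mm.
418 − 20·2 = 378; ÷21 gives c = 18 mm.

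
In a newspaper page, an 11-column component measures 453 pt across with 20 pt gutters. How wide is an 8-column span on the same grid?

324 pt

Subtracting 10 gutters of 20 leaves 253 for 11 columns, so c = 23 pt.
Span of 8: 8·23 + 7·20 = 184 + 140 = 324 pt.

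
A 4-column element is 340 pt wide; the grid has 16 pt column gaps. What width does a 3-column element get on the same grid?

251 pt

Subtracting 3 column gaps of 16 leaves 292 for 4 columns, so c = 73 pt.
3 columns plus 2 column gaps: 219 + 32 = 251 pt.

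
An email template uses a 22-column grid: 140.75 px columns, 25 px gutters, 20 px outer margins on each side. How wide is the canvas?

Adding margins, columns and gutters: 40 + 3096.5 + 525 = 3661.5 px.

3661.5 px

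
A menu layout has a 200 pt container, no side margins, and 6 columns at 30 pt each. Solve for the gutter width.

6 columns take 6·30 = 180 pt; remaining 20 splits into 5 gutters.
g = 20 / 5 = 4 pt.

4 pt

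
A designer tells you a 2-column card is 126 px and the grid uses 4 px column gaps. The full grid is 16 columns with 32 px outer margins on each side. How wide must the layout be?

2 columns + 1 column gap: 2c + 1·4 = 126.
2c = 126 − 4 = 122, so c = 61 px.
Total width: 2·32 + 16·61 + 15·4 = 1100 px.

1100 px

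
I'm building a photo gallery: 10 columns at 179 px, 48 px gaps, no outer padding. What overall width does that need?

Total width: 10·179 + 9·48 = 2222 px.

2222 px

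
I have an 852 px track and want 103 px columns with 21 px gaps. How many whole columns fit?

7 columns

Each extra column adds 103 + 21 = 124 px.
(852 + 21) / 124 = 7.04, so 7 columns fit.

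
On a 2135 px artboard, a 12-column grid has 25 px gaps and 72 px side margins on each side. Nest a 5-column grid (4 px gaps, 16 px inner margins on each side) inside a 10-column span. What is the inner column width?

321.4 px

Subtract both margins: 2135 − 2·72 = 1991 px.
Subtracting 11 gaps of 25 leaves 1716 for 12 columns, so c = 143 px.
Span of 10: 10·143 + 9·25 = 1430 + 225 = 1655 px.
Inner content = 1655 − 2·16 = 1623 px.
1623 − 4·4 = 1607; ÷5 gives d = 321.4 px.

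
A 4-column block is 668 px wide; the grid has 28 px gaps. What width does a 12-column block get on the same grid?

4c + 3·28 = 668 → 4c = 584 → c = 146 px.
12-column span = 12·146 + 11·28 = 2060 px.

2060 px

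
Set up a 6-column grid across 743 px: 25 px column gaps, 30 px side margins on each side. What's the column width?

Inside the margins: 743 − 60 = 683 px.
6c + 5·25 = 683 → 6c = 558 → c = 93 px.

93 px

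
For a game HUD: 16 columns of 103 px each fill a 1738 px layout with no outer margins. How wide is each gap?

16 columns take 16·103 = 1648 px; remaining 90 splits into 15 gaps.
g = 90 / 15 = 6 px.

6 px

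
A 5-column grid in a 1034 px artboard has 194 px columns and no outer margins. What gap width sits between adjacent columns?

Columns use 970 px, leaving 64 px across 4 gaps = 16 px each.

16 px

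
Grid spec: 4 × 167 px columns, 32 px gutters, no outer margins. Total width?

Layout = 4·167 + 3·32 = 668 + 96 = 764 px.

764 px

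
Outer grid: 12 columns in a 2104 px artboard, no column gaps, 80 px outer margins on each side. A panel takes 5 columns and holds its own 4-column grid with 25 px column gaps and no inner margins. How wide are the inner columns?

Outer content = 2104 − 2·80 = 1944 px.
1944 / 12 = 162 px per column.
5-column span = 5·162 = 810 px.
4 columns + 3 column gaps: 4d + 3·25 = 810.
4d = 810 − 75 = 735, so d = 183.75 px.

183.75 px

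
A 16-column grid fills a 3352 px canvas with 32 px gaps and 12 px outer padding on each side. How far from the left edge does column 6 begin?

1062 px

Content = 3352 − 2·12 = 3328 px.
Subtracting 15 gaps of 32 leaves 2848 for 16 columns, so c = 178 px.
Each column+gutter stride is 210 px; 5 of them past the 12 px margin is 12 + 1050 = 1062 px.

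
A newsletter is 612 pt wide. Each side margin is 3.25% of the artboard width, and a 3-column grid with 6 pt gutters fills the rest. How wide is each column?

186.74 pt

Each margin = 3.25% of 612 = 19.89 pt; content = 612 − 2·19.89 = 572.22 pt.
3 columns + 2 gutters: 3c + 2·6 = 572.22.
3c = 572.22 − 12 = 560.22, so c = 186.74 pt.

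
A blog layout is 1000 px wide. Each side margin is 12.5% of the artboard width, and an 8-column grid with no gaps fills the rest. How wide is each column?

Margins: 12.5% × 1000 = 125 px each, so content = 1000 − 250 = 750 px.
With no gaps, each column is 750/8 = 93.75 px.

93.75 px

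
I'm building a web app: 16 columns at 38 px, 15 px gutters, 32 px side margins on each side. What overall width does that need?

897 px

Artboard = 2·32 + 16·38 + 15·15 = 64 + 608 + 225 = 897 px.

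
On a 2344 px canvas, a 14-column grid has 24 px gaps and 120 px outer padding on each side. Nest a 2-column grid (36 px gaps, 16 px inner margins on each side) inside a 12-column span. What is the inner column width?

Outer content = 2344 − 2·120 = 2104 px.
Subtracting 13 gaps of 24 leaves 1792 for 14 columns, so c = 128 px.
12-column span = 12·128 + 11·24 = 1800 px.
Inner content = 1800 − 2·16 = 1768 px.
Subtracting 1 gap of 36 leaves 1732 for 2 columns, so d = 866 px.

866 px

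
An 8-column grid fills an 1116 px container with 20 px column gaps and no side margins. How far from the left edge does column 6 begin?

8c + 7·20 = 1116 → 8c = 976 → c = 122 px.
Each column+gutter stride is 142 px; with no margin, 5 of them is 710 px.

710 px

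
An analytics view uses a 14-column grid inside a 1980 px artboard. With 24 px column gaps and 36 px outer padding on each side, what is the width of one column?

114 px

Take off 72 px of margins, leaving 1908 px.
14c + 13·24 = 1908 → 14c = 1596 → c = 114 px.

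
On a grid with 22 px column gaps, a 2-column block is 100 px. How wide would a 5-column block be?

283 px

Subtracting 1 column gap of 22 leaves 78 for 2 columns, so c = 39 px.
5-column span = 5·39 + 4·22 = 283 px.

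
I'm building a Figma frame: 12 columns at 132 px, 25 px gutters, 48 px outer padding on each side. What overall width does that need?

Artboard = 2·48 + 12·132 + 11·25 = 96 + 1584 + 275 = 1955 px.

1955 px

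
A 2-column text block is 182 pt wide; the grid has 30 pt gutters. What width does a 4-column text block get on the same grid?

394 pt

2 columns + 1 gutter: 2c + 1·30 = 182.
2c = 182 − 30 = 152, so c = 76 pt.
4-column span = 4·76 + 3·30 = 394 pt.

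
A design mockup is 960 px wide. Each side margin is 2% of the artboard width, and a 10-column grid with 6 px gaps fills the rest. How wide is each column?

960 × (1 − 2·2%) = 960 × 96% = 921.6 px for the columns.
10c + 9·6 = 921.6 → 10c = 867.6 → c = 86.76 px.

86.76 px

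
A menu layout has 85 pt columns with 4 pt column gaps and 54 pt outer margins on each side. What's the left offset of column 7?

Before column 7: the margin + 6 columns + 6 column gaps.
Offset = 54 + 6·(85 + 4) = 54 + 534 = 588 pt.

588 pt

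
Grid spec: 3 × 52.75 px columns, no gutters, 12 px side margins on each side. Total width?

Summing: 24 + 158.25 = 182.25 px.

182.25 px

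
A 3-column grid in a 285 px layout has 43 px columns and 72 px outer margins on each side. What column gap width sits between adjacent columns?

Subtract both margins: 285 − 2·72 = 141 px.
Columns use 129 px, leaving 12 px across 2 column gaps = 6 px each.

6 px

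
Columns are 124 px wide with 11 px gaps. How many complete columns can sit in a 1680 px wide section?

12 columns: 12·124 + 11·11 = 1609 px ≤ 1680.
13 columns: 1744 px > 1680. So 12.

12 columns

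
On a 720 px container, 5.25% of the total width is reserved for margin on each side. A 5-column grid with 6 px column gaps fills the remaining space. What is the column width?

Each margin = 5.25% of 720 = 37.8 px; content = 720 − 2·37.8 = 644.4 px.
Subtracting 4 column gaps of 6 leaves 620.4 for 5 columns, so c = 124.08 px.

124.08 px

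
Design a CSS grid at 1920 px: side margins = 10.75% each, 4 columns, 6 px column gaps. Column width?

Margins: 10.75% × 1920 = 206.4 px each, so content = 1920 − 412.8 = 1507.2 px.
Subtracting 3 column gaps of 6 leaves 1489.2 for 4 columns, so c = 372.3 px.

372.3 px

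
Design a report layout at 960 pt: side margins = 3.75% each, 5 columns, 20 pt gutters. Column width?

161.6 pt

960 × (1 − 2·3.75%) = 960 × 92.5% = 888 pt for the columns.
5 columns + 4 gutters: 5c + 4·20 = 888.
5c = 888 − 80 = 808, so c = 161.6 pt.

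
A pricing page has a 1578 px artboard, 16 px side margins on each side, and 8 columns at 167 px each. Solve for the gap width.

Take off 32 px of margins, leaving 1546 px.
8 columns take 8·167 = 1336 px; remaining 210 splits into 7 gaps.
g = 210 / 7 = 30 px.

30 px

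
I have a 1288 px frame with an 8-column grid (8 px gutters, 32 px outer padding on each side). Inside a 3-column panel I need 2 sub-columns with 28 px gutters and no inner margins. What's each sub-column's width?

213 px

Subtract both margins: 1288 − 2·32 = 1224 px.
8 columns + 7 gutters: 8c + 7·8 = 1224.
8c = 1224 − 56 = 1168, so c = 146 px.
3-column span = 3·146 + 2·8 = 454 px.
2d + 1·28 = 454 → 2d = 426 → d = 213 px.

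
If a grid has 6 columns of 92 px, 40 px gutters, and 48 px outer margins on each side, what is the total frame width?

848 px

Frame = 2·48 + 6·92 + 5·40 = 96 + 552 + 200 = 848 px.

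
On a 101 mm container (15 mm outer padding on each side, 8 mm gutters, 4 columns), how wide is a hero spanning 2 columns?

Inside the margins: 101 − 30 = 71 mm.
4 columns + 3 gutters: 4c + 3·8 = 71.
4c = 71 − 24 = 47, so c = 11.75 mm.
2 columns plus 1 gutter: 23.5 + 8 = 31.5 mm.

31.5 mm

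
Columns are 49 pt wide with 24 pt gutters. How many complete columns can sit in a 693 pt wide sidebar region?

9 columns: 9·49 + 8·24 = 633 pt ≤ 693.
10 columns: 706 pt > 693. So 9.

9 columns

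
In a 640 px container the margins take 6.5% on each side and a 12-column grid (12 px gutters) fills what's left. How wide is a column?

Margins: 6.5% × 640 = 41.6 px each, so content = 640 − 83.2 = 556.8 px.
12 columns + 11 gutters: 12c + 11·12 = 556.8.
12c = 556.8 − 132 = 424.8, so c = 35.4 px.

35.4 px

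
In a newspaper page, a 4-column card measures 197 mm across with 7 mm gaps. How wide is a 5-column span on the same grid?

248 mm

4c + 3·7 = 197 → 4c = 176 → c = 44 mm.
5-column span = 5·44 + 4·7 = 248 mm.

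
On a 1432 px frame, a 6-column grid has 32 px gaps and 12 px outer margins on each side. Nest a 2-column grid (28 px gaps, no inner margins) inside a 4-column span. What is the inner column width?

450 px

Outer content = 1432 − 2·12 = 1408 px.
Subtracting 5 gaps of 32 leaves 1248 for 6 columns, so c = 208 px.
4 columns plus 3 gaps: 832 + 96 = 928 px.
Subtracting 1 gap of 28 leaves 900 for 2 columns, so d = 450 px.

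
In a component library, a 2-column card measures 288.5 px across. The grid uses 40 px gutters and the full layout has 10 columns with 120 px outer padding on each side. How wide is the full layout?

1842.5 px

Subtracting 1 gutter of 40 leaves 248.5 for 2 columns, so c = 124.25 px.
Total width: 2·120 + 10·124.25 + 9·40 = 1842.5 px.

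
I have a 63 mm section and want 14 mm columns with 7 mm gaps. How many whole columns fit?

3 columns

3 columns: 3·14 + 2·7 = 56 mm ≤ 63.
4 columns: 77 mm > 63. So 3.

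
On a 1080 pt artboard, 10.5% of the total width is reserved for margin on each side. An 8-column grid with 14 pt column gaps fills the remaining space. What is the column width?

94.4 pt

Each margin = 10.5% of 1080 = 113.4 pt; content = 1080 − 2·113.4 = 853.2 pt.
8 columns + 7 column gaps: 8c + 7·14 = 853.2.
8c = 853.2 − 98 = 755.2, so c = 94.4 pt.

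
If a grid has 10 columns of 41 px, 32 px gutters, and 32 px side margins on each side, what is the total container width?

762 px

Total width: 2·32 + 10·41 + 9·32 = 762 px.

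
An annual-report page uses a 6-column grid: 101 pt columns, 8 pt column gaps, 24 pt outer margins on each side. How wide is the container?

Container = 2·24 + 6·101 + 5·8 = 48 + 606 + 40 = 694 pt.

694 pt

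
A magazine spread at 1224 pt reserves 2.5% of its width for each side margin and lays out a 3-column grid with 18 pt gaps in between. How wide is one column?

1224 × (1 − 2·2.5%) = 1224 × 95% = 1162.8 pt for the columns.
Subtracting 2 gaps of 18 leaves 1126.8 for 3 columns, so c = 375.6 pt.

375.6 pt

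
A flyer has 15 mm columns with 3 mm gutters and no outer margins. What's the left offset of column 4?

Before column 4: 3 columns + 3 gutters.
Offset = 3·(15 + 3) = 3·18 = 54 mm.

54 mm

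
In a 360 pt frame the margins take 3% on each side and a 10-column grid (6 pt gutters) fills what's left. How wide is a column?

360 × (1 − 2·3%) = 360 × 94% = 338.4 pt for the columns.
10 columns + 9 gutters: 10c + 9·6 = 338.4.
10c = 338.4 − 54 = 284.4, so c = 28.44 pt.

28.44 pt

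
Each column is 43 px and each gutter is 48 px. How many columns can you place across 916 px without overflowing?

10 columns

k columns need k·43 + (k−1)·48 = k·91 − 48.
k·91 − 48 ≤ 916 → k ≤ 964 / 91 ≈ 10.59, so k = 10.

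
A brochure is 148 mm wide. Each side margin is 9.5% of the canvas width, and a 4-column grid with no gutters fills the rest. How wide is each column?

29.97 mm

Margins: 9.5% × 148 = 14.06 mm each, so content = 148 − 28.12 = 119.88 mm.
4c = 119.88 → c = 29.97 mm.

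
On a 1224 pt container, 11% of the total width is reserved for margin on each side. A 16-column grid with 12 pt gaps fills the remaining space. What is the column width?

1224 × (1 − 2·11%) = 1224 × 78% = 954.72 pt for the columns.
16 columns + 15 gaps: 16c + 15·12 = 954.72.
16c = 954.72 − 180 = 774.72, so c = 48.42 pt.

48.42 pt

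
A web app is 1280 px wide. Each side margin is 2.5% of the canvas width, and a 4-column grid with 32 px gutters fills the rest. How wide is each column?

280 px

1280 × (1 − 2·2.5%) = 1280 × 95% = 1216 px for the columns.
4 columns + 3 gutters: 4c + 3·32 = 1216.
4c = 1216 − 96 = 1120, so c = 280 px.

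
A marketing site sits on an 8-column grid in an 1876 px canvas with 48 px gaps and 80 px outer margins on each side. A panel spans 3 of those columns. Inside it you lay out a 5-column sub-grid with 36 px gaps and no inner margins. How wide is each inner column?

93.9 px

Outer content = 1876 − 2·80 = 1716 px.
Subtracting 7 gaps of 48 leaves 1380 for 8 columns, so c = 172.5 px.
3 columns plus 2 gaps: 517.5 + 96 = 613.5 px.
5 columns + 4 gaps: 5d + 4·36 = 613.5.
5d = 613.5 − 144 = 469.5, so d = 93.9 px.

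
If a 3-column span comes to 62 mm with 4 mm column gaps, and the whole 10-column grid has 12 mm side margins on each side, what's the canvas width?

Subtracting 2 column gaps of 4 leaves 54 for 3 columns, so c = 18 mm.
Adding margins, columns and gutters: 24 + 180 + 36 = 240 mm.

240 mm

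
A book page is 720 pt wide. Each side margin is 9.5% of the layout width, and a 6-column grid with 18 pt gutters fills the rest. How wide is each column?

720 × (1 − 2·9.5%) = 720 × 81% = 583.2 pt for the columns.
6c + 5·18 = 583.2 → 6c = 493.2 → c = 82.2 pt.

82.2 pt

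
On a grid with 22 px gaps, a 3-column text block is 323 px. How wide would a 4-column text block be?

3c + 2·22 = 323 → 3c = 279 → c = 93 px.
4-column span = 4·93 + 3·22 = 438 px.

438 px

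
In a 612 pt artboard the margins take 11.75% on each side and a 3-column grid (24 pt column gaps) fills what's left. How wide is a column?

140.06 pt

612 × (1 − 2·11.75%) = 612 × 76.5% = 468.18 pt for the columns.
3 columns + 2 column gaps: 3c + 2·24 = 468.18.
3c = 468.18 − 48 = 420.18, so c = 140.06 pt.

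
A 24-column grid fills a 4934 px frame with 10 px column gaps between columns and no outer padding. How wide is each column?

196 px

24c + 23·10 = 4934 → 24c = 4704 → c = 196 px.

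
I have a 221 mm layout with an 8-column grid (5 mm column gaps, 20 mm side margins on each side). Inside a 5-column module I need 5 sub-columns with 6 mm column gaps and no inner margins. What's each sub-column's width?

17.45 mm

Outer content = 221 − 2·20 = 181 mm.
181 − 7·5 = 146; ÷8 gives c = 18.25 mm.
5 columns plus 4 column gaps: 91.25 + 20 = 111.25 mm.
5d + 4·6 = 111.25 → 5d = 87.25 → d = 17.45 mm.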